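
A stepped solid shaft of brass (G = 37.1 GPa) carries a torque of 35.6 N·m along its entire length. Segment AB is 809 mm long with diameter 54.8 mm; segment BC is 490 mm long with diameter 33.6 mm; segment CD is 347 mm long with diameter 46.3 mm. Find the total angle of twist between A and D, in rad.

0.00537 rad

J_AB = π(0.0548)⁴/32 = 8.85×10^-7 m⁴; J_BC = π(0.0336)⁴/32 = 1.25×10^-7 m⁴; J_CD = π(0.0463)⁴/32 = 4.51×10^-7 m⁴.
θ = (T/G)·Σ L_i/J_i = (35.60/37.1×10⁹)·(0.809/8.85×10^-7 + 0.490/1.25×10^-7 + 0.347/4.51×10^-7) = 5.372×10^-3 rad.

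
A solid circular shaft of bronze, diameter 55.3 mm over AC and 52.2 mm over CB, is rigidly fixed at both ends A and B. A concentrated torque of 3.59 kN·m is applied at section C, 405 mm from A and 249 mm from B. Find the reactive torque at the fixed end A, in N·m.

1570 N·m

Compatibility: T_A·a/J_AC = T_B·b/J_CB with T_A + T_B = T₀.
J_AC = 9.18×10^-7 m⁴, J_CB = 7.29×10^-7 m⁴, so T_A = T₀·(J_AC/a)/((J_AC/a)+(J_CB/b)) = 1567 N·m, T_B = 2023 N·m.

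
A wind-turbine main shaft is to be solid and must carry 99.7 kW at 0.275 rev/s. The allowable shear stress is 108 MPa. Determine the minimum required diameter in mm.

ω = 2π·0.275 = 1.728 rad/s, so T = P/ω = 99.7×10³ / 1.728 = 57700 N·m.
For a solid shaft τ_max = 16T/(πd³), so d = (16T/(π τ_allow))^(1/3) = (16·57700/(π·1.08×10^8))^(1/3) = 0.1396 m.

140 mm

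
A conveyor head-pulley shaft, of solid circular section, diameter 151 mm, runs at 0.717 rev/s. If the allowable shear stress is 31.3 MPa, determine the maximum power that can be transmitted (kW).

95.3 kW

J = πd⁴/32 = π(0.151)⁴/32 = 5.104×10^-5 m⁴.
T_max = τ_allow·J/r = 3.13×10^7 × 5.104×10^-5 / 0.0755 = 21160 N·m.
ω = 2π·0.717 = 4.505 rad/s, so P_max = T_max·ω = 9.532×10^4 W.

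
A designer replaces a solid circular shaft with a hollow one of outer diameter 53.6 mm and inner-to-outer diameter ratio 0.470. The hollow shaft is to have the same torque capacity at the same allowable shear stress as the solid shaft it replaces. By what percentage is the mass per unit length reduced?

Equal τ_max and T ⇒ the solid shaft needs d_s³ = d_o³(1−k⁴), so d_s = 53.6·(1−0.470⁴)^(1/3) = 52.71 mm.
Area ratio A_h/A_s = d_o²(1−k²)/d_s² = (1−k²)/(1−k⁴)^(2/3) = 0.8055.
Mass saving = 1 − 0.8055 = 19.4 %.

19.4 %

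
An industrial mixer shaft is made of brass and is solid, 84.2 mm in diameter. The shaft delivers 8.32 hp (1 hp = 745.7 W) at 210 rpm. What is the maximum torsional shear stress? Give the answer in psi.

ω = 2π·210/60 = 21.99 rad/s, so T = P/ω = 8.32×745.7 / 21.99 = 282.1 N·m.
J = πd⁴/32 = π(0.0842)⁴/32 = 4.935×10^-6 m⁴.
τ_max = T·r/J = 282.1 × 0.0421 / 4.935×10^-6 = 2.407×10^6 Pa.

349 psi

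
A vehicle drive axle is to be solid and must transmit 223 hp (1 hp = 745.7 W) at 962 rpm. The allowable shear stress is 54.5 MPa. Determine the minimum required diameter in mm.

ω = 2π·962/60 = 100.7 rad/s, so T = P/ω = 223×745.7 / 100.7 = 1651 N·m.
For a solid shaft τ_max = 16T/(πd³), so d = (16T/(π τ_allow))^(1/3) = (16·1651/(π·5.45×10^7))^(1/3) = 0.05363 m.

53.6 mm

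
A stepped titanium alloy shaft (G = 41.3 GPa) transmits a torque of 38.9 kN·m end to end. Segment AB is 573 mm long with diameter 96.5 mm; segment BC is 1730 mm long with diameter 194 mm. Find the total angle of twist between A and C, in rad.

0.0751 rad

J_AB = π(0.0965)⁴/32 = 8.51×10^-6 m⁴; J_BC = π(0.194)⁴/32 = 1.39×10^-4 m⁴.
θ = (T/G)·Σ L_i/J_i = (38900/41.3×10⁹)·(0.573/8.51×10^-6 + 1.73/1.39×10^-4) = 0.07511 rad.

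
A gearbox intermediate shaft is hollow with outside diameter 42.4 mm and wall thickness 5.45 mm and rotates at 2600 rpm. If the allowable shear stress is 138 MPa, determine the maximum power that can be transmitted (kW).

J = π(d_o⁴ − d_i⁴)/32 = π(0.0424⁴ − 0.0315⁴)/32 = 2.206×10^-7 m⁴.
T_max = τ_allow·J/r = 1.38×10^8 × 2.206×10^-7 / 0.0212 = 1436 N·m.
ω = 2π·2600/60 = 272.3 rad/s, so P_max = T_max·ω = 3.910×10^5 W.

391 kW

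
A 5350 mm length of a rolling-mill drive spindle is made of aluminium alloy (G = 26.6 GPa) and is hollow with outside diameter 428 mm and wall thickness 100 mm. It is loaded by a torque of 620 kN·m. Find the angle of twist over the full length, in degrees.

J = π(d_o⁴ − d_i⁴)/32 = π(0.428⁴ − 0.228⁴)/32 = 3.029×10^-3 m⁴.
θ = T·L/(G·J) = 620000 × 5.35 / (26.6×10⁹ × 3.029×10^-3) = 0.04117 rad.

2.36°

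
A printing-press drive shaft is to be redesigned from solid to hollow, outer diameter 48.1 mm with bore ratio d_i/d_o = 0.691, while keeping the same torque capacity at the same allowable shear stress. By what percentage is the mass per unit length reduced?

37.9 %

Equal τ_max and T ⇒ the solid shaft needs d_s³ = d_o³(1−k⁴), so d_s = 48.1·(1−0.691⁴)^(1/3) = 44.13 mm.
Area ratio A_h/A_s = d_o²(1−k²)/d_s² = (1−k²)/(1−k⁴)^(2/3) = 0.6209.
Mass saving = 1 − 0.6209 = 37.9 %.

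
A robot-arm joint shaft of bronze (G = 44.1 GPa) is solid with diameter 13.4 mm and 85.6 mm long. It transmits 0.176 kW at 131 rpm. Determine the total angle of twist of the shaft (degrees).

ω = 2π·131/60 = 13.72 rad/s, so T = P/ω = 0.176×10³ / 13.72 = 12.83 N·m.
J = πd⁴/32 = π(0.0134)⁴/32 = 3.165×10^-9 m⁴.
θ = T·L/(G·J) = 12.83 × 0.0856 / (44.1×10⁹ × 3.165×10^-9) = 7.867×10^-3 rad.

0.451°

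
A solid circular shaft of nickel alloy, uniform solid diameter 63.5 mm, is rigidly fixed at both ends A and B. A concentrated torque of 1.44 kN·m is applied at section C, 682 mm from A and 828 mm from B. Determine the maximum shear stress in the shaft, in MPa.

With uniform GJ and both ends fixed, compatibility θ_AC = θ_CB gives T_A·a = T_B·b, together with T_A + T_B = T₀.
T_A = T₀·b/(a+b) = 1440·828/1510 = 789.6 N·m; T_B = 650.4 N·m.
τ in each portion: τ_AC = 1.57×10^7 Pa, τ_CB = 1.29×10^7 Pa; maximum is in AC.
τ_max = T_AC·r/J = 789.6·0.0318/1.60×10^-6 = 1.571×10^7 Pa.

15.7 MPa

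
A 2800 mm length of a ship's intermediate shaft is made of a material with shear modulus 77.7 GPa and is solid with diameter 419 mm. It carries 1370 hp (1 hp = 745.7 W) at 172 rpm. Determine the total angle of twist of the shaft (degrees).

ω = 2π·172/60 = 18.01 rad/s, so T = P/ω = 1370×745.7 / 18.01 = 56720 N·m.
J = πd⁴/32 = π(0.419)⁴/32 = 3.026×10^-3 m⁴.
θ = T·L/(G·J) = 56720 × 2.80 / (77.7×10⁹ × 3.026×10^-3) = 6.755×10^-4 rad.

0.0387°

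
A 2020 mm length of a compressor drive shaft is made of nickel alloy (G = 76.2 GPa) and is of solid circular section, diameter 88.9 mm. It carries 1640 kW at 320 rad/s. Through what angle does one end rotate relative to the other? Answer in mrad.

22.2 mrad

ω = 320 rad/s, so T = P/ω = 1640×10³ / 320.0 = 5125 N·m.
J = πd⁴/32 = π(0.0889)⁴/32 = 6.132×10^-6 m⁴.
θ = T·L/(G·J) = 5125 × 2.02 / (76.2×10⁹ × 6.132×10^-6) = 0.02216 rad.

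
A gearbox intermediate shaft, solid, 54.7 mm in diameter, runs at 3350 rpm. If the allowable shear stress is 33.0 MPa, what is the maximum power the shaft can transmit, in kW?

J = πd⁴/32 = π(0.0547)⁴/32 = 8.789×10^-7 m⁴.
T_max = τ_allow·J/r = 3.30×10^7 × 8.789×10^-7 / 0.0274 = 1060 N·m.
ω = 2π·3350/60 = 350.8 rad/s, so P_max = T_max·ω = 3.720×10^5 W.

372 kW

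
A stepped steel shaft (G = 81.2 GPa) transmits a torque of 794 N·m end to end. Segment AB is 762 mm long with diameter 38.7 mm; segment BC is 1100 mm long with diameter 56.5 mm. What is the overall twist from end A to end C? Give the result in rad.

0.0446 rad

J_AB = π(0.0387)⁴/32 = 2.20×10^-7 m⁴; J_BC = π(0.0565)⁴/32 = 1.00×10^-6 m⁴.
θ = (T/G)·Σ L_i/J_i = (794.0/81.2×10⁹)·(0.762/2.20×10^-7 + 1.10/1.00×10^-6) = 0.04459 rad.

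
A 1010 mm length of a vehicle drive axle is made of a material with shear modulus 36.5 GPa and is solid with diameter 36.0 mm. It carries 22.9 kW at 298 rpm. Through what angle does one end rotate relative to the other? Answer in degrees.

ω = 2π·298/60 = 31.21 rad/s, so T = P/ω = 22.9×10³ / 31.21 = 733.8 N·m.
J = πd⁴/32 = π(0.0360)⁴/32 = 1.649×10^-7 m⁴.
θ = T·L/(G·J) = 733.8 × 1.01 / (36.5×10⁹ × 1.649×10^-7) = 0.1231 rad.

7.06°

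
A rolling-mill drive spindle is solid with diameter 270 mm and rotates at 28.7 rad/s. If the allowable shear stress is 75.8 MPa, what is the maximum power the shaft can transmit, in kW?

8410 kW

J = πd⁴/32 = π(0.270)⁴/32 = 5.217×10^-4 m⁴.
T_max = τ_allow·J/r = 7.58×10^7 × 5.217×10^-4 / 0.135 = 292900 N·m.
ω = 28.7 rad/s, so P_max = T_max·ω = 8.408×10^6 W.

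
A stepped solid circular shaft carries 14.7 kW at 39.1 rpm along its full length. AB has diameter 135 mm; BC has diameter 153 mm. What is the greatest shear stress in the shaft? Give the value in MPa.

7.43 MPa

ω = 2π·39.1/60 = 4.095 rad/s, so T = P/ω = 14.7×10³ / 4.095 = 3590 N·m.
Under the same torque, τ_max = 16T/(πd³) is largest where d is smallest — segment AB (d = 135 mm).
τ_max = 16·3590/(π·(0.135)³) = 7.432×10^6 Pa.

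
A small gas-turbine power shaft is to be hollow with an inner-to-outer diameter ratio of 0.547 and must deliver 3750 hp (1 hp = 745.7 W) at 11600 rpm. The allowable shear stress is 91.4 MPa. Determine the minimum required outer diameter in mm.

ω = 2π·11600/60 = 1215 rad/s, so T = P/ω = 3750×745.7 / 1215 = 2302 N·m.
For a hollow shaft with d_i/d_o = 0.547: τ_max = 16T/(π d_o³ (1−k⁴)), so d_o = [16T/(π τ_allow (1−k⁴))]^(1/3) = [16·2302/(π·9.14×10^7·0.9105)]^(1/3) = 0.05203 m.

52.0 mm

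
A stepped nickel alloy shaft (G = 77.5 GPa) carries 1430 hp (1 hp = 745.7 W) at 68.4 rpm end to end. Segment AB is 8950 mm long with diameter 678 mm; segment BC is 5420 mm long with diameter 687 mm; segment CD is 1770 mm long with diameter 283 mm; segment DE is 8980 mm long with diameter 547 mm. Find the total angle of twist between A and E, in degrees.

0.497°

ω = 2π·68.4/60 = 7.163 rad/s, so T = P/ω = 1430×745.7 / 7.163 = 148900 N·m.
J_AB = π(0.678)⁴/32 = 0.0207 m⁴; J_BC = π(0.687)⁴/32 = 0.0219 m⁴; J_CD = π(0.283)⁴/32 = 6.30×10^-4 m⁴; J_DE = π(0.547)⁴/32 = 8.79×10^-3 m⁴.
θ = (T/G)·Σ L_i/J_i = (148900/77.5×10⁹)·(8.95/0.0207 + 5.42/0.0219 + 1.77/6.30×10^-4 + 8.98/8.79×10^-3) = 8.667×10^-3 rad.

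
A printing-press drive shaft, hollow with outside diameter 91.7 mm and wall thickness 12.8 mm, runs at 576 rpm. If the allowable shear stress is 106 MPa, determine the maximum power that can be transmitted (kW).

707 kW

J = π(d_o⁴ − d_i⁴)/32 = π(0.0917⁴ − 0.0661⁴)/32 = 5.068×10^-6 m⁴.
T_max = τ_allow·J/r = 1.06×10^8 × 5.068×10^-6 / 0.0459 = 11720 N·m.
ω = 2π·576/60 = 60.32 rad/s, so P_max = T_max·ω = 7.067×10^5 W.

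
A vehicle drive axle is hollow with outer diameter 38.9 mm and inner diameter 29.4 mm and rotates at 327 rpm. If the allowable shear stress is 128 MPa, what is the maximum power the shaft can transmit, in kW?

34.1 kW

J = π(d_o⁴ − d_i⁴)/32 = π(0.0389⁴ − 0.0294⁴)/32 = 1.515×10^-7 m⁴.
T_max = τ_allow·J/r = 1.28×10^8 × 1.515×10^-7 / 0.0194 = 996.7 N·m.
ω = 2π·327/60 = 34.24 rad/s, so P_max = T_max·ω = 3.413×10^4 W.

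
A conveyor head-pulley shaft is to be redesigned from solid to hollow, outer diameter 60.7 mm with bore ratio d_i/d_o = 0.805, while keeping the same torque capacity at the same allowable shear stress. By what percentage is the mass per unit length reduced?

Equal τ_max and T ⇒ the solid shaft needs d_s³ = d_o³(1−k⁴), so d_s = 60.7·(1−0.805⁴)^(1/3) = 50.62 mm.
Area ratio A_h/A_s = d_o²(1−k²)/d_s² = (1−k²)/(1−k⁴)^(2/3) = 0.5061.
Mass saving = 1 − 0.5061 = 49.4 %.

49.4 %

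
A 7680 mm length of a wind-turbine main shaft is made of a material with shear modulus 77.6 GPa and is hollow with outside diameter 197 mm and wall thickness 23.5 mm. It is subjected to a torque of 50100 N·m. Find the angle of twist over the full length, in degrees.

J = π(d_o⁴ − d_i⁴)/32 = π(0.197⁴ − 0.150⁴)/32 = 9.816×10^-5 m⁴.
θ = T·L/(G·J) = 50100 × 7.68 / (77.6×10⁹ × 9.816×10^-5) = 0.05051 rad.

2.89°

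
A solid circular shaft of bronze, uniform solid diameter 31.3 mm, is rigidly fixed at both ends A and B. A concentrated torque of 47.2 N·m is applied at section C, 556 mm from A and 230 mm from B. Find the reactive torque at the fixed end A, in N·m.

With uniform GJ and both ends fixed, compatibility θ_AC = θ_CB gives T_A·a = T_B·b, together with T_A + T_B = T₀.
T_A = T₀·b/(a+b) = 47.20·230/786.0 = 13.81 N·m; T_B = 33.39 N·m.

13.8 N·m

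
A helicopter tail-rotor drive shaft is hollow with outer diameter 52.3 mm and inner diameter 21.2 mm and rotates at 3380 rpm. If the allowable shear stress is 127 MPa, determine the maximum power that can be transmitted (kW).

1230 kW

J = π(d_o⁴ − d_i⁴)/32 = π(0.0523⁴ − 0.0212⁴)/32 = 7.147×10^-7 m⁴.
T_max = τ_allow·J/r = 1.27×10^8 × 7.147×10^-7 / 0.0261 = 3471 N·m.
ω = 2π·3380/60 = 354.0 rad/s, so P_max = T_max·ω = 1.229×10^6 W.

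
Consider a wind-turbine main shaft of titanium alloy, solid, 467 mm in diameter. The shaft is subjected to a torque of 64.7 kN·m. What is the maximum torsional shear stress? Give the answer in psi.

J = πd⁴/32 = π(0.467)⁴/32 = 4.669×10^-3 m⁴.
τ_max = T·r/J = 64700 × 0.234 / 4.669×10^-3 = 3.235×10^6 Pa.

469 psi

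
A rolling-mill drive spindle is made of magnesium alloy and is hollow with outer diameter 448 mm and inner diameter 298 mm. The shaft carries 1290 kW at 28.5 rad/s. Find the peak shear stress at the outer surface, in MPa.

3.19 MPa

ω = 28.5 rad/s, so T = P/ω = 1290×10³ / 28.50 = 45260 N·m.
J = π(d_o⁴ − d_i⁴)/32 = π(0.448⁴ − 0.298⁴)/32 = 3.180×10^-3 m⁴.
τ_max = T·r/J = 45260 × 0.224 / 3.180×10^-3 = 3.188×10^6 Pa.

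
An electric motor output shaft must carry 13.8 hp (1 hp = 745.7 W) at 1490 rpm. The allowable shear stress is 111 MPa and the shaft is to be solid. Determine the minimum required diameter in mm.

ω = 2π·1490/60 = 156.0 rad/s, so T = P/ω = 13.8×745.7 / 156.0 = 65.95 N·m.
For a solid shaft τ_max = 16T/(πd³), so d = (16T/(π τ_allow))^(1/3) = (16·65.95/(π·1.11×10^8))^(1/3) = 0.01446 m.

14.5 mm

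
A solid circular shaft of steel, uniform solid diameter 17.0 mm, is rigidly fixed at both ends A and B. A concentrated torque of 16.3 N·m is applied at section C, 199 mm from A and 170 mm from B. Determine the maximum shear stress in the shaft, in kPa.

9110 kPa

With uniform GJ and both ends fixed, compatibility θ_AC = θ_CB gives T_A·a = T_B·b, together with T_A + T_B = T₀.
T_A = T₀·b/(a+b) = 16.30·170/369.0 = 7.509 N·m; T_B = 8.791 N·m.
τ in each portion: τ_AC = 7.78×10^6 Pa, τ_CB = 9.11×10^6 Pa; maximum is in CB.
τ_max = T_CB·r/J = 8.791·0.00850/8.20×10^-9 = 9.113×10^6 Pa.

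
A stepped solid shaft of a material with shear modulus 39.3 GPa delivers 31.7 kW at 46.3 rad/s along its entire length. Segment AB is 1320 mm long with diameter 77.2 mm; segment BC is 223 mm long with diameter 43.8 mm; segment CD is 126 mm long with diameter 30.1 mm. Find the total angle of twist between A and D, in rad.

0.0446 rad

ω = 46.3 rad/s, so T = P/ω = 31.7×10³ / 46.30 = 684.7 N·m.
J_AB = π(0.0772)⁴/32 = 3.49×10^-6 m⁴; J_BC = π(0.0438)⁴/32 = 3.61×10^-7 m⁴; J_CD = π(0.0301)⁴/32 = 8.06×10^-8 m⁴.
θ = (T/G)·Σ L_i/J_i = (684.7/39.3×10⁹)·(1.32/3.49×10^-6 + 0.223/3.61×10^-7 + 0.126/8.06×10^-8) = 0.04459 rad.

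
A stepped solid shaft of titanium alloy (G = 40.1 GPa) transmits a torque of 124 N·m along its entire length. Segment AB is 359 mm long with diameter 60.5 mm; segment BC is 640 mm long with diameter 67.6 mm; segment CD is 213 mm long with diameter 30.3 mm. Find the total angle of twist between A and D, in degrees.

0.560°

J_AB = π(0.0605)⁴/32 = 1.32×10^-6 m⁴; J_BC = π(0.0676)⁴/32 = 2.05×10^-6 m⁴; J_CD = π(0.0303)⁴/32 = 8.28×10^-8 m⁴.
θ = (T/G)·Σ L_i/J_i = (124.0/40.1×10⁹)·(0.359/1.32×10^-6 + 0.640/2.05×10^-6 + 0.213/8.28×10^-8) = 9.769×10^-3 rad.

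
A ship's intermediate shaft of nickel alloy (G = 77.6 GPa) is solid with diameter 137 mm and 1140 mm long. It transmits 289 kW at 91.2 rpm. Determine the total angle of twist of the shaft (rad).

0.0129 rad

ω = 2π·91.2/60 = 9.550 rad/s, so T = P/ω = 289×10³ / 9.550 = 30260 N·m.
J = πd⁴/32 = π(0.137)⁴/32 = 3.458×10^-5 m⁴.
θ = T·L/(G·J) = 30260 × 1.14 / (77.6×10⁹ × 3.458×10^-5) = 0.01285 rad.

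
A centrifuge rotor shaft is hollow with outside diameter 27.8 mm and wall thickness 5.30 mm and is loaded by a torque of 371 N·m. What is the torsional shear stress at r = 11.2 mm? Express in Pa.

J = π(d_o⁴ − d_i⁴)/32 = π(0.0278⁴ − 0.0172⁴)/32 = 5.005×10^-8 m⁴.
Shear stress varies linearly with radius: τ = T·r/J = 371.0 × 0.0112 / 5.005×10^-8 = 8.303×10^7 Pa.

8.30e7 Pa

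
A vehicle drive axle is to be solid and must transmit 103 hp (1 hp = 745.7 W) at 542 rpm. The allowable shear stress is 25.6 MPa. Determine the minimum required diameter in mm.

ω = 2π·542/60 = 56.76 rad/s, so T = P/ω = 103×745.7 / 56.76 = 1353 N·m.
For a solid shaft τ_max = 16T/(πd³), so d = (16T/(π τ_allow))^(1/3) = (16·1353/(π·2.56×10^7))^(1/3) = 0.06457 m.

64.6 mm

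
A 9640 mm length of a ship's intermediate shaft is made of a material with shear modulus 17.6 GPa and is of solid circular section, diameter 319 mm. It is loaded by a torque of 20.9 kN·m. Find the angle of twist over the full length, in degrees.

J = πd⁴/32 = π(0.319)⁴/32 = 1.017×10^-3 m⁴.
θ = T·L/(G·J) = 20900 × 9.64 / (17.6×10⁹ × 1.017×10^-3) = 0.01126 rad.

0.645°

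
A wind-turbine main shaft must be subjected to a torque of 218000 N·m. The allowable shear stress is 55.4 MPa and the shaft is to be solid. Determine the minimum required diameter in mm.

272 mm

For a solid shaft τ_max = 16T/(πd³), so d = (16T/(π τ_allow))^(1/3) = (16·218000/(π·5.54×10^7))^(1/3) = 0.2716 m.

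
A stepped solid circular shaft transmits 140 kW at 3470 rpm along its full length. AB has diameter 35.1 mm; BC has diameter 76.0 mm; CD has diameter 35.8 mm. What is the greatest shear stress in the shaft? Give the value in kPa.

ω = 2π·3470/60 = 363.4 rad/s, so T = P/ω = 140×10³ / 363.4 = 385.3 N·m.
Under the same torque, τ_max = 16T/(πd³) is largest where d is smallest — segment AB (d = 35.1 mm).
τ_max = 16·385.3/(π·(0.0351)³) = 4.538×10^7 Pa.

45400 kPa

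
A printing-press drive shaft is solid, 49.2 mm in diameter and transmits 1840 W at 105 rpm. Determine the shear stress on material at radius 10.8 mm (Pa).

3.14e6 Pa

ω = 2π·105/60 = 11.00 rad/s, so T = P/ω = 1840 / 11.00 = 167.3 N·m.
J = πd⁴/32 = π(0.0492)⁴/32 = 5.753×10^-7 m⁴.
Shear stress varies linearly with radius: τ = T·r/J = 167.3 × 0.0108 / 5.753×10^-7 = 3.142×10^6 Pa.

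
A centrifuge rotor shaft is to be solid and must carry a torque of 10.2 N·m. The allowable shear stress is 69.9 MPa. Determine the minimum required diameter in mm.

9.06 mm

For a solid shaft τ_max = 16T/(πd³), so d = (16T/(π τ_allow))^(1/3) = (16·10.20/(π·6.99×10^7))^(1/3) = 0.009058 m.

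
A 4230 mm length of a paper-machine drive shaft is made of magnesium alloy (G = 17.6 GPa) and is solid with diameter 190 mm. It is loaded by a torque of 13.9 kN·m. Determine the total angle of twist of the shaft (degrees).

J = πd⁴/32 = π(0.190)⁴/32 = 1.279×10^-4 m⁴.
θ = T·L/(G·J) = 13900 × 4.23 / (17.6×10⁹ × 1.279×10^-4) = 0.02611 rad.

1.50°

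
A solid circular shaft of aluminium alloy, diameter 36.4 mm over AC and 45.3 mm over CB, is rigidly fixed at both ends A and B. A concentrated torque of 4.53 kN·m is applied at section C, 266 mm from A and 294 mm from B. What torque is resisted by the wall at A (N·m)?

Compatibility: T_A·a/J_AC = T_B·b/J_CB with T_A + T_B = T₀.
J_AC = 1.72×10^-7 m⁴, J_CB = 4.13×10^-7 m⁴, so T_A = T₀·(J_AC/a)/((J_AC/a)+(J_CB/b)) = 1429 N·m, T_B = 3101 N·m.

1430 N·m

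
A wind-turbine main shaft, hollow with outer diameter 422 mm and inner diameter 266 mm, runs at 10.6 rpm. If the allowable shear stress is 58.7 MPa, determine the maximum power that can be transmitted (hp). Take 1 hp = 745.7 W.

1090 hp

J = π(d_o⁴ − d_i⁴)/32 = π(0.422⁴ − 0.266⁴)/32 = 2.622×10^-3 m⁴.
T_max = τ_allow·J/r = 5.87×10^7 × 2.622×10^-3 / 0.211 = 729400 N·m.
ω = 2π·10.6/60 = 1.110 rad/s, so P_max = T_max·ω = 8.097×10^5 W.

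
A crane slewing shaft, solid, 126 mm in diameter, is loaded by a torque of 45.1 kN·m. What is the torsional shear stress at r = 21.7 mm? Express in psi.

5740 psi

J = πd⁴/32 = π(0.126)⁴/32 = 2.474×10^-5 m⁴.
Shear stress varies linearly with radius: τ = T·r/J = 45100 × 0.0217 / 2.474×10^-5 = 3.955×10^7 Pa.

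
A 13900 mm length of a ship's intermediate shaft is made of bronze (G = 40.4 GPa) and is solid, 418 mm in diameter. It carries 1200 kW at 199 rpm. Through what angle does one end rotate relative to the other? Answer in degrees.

ω = 2π·199/60 = 20.84 rad/s, so T = P/ω = 1200×10³ / 20.84 = 57580 N·m.
J = πd⁴/32 = π(0.418)⁴/32 = 2.997×10^-3 m⁴.
θ = T·L/(G·J) = 57580 × 13.9 / (40.4×10⁹ × 2.997×10^-3) = 6.610×10^-3 rad.

0.379°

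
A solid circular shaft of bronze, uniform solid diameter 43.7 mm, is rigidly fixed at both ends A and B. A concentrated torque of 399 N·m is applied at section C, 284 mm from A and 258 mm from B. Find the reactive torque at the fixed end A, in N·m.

190 N·m

With uniform GJ and both ends fixed, compatibility θ_AC = θ_CB gives T_A·a = T_B·b, together with T_A + T_B = T₀.
T_A = T₀·b/(a+b) = 399.0·258/542.0 = 189.9 N·m; T_B = 209.1 N·m.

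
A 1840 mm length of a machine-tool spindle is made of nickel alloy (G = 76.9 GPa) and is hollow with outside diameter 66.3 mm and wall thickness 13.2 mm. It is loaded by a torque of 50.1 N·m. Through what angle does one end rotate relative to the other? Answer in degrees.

0.0417°

J = π(d_o⁴ − d_i⁴)/32 = π(0.0663⁴ − 0.0399⁴)/32 = 1.648×10^-6 m⁴.
θ = T·L/(G·J) = 50.10 × 1.84 / (76.9×10⁹ × 1.648×10^-6) = 7.273×10^-4 rad.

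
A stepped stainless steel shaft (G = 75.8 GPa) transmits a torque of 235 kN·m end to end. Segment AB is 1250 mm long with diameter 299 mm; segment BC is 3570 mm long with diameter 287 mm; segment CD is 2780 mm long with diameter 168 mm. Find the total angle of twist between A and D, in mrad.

J_AB = π(0.299)⁴/32 = 7.85×10^-4 m⁴; J_BC = π(0.287)⁴/32 = 6.66×10^-4 m⁴; J_CD = π(0.168)⁴/32 = 7.82×10^-5 m⁴.
θ = (T/G)·Σ L_i/J_i = (235000/75.8×10⁹)·(1.25/7.85×10^-4 + 3.57/6.66×10^-4 + 2.78/7.82×10^-5) = 0.1318 rad.

132 mrad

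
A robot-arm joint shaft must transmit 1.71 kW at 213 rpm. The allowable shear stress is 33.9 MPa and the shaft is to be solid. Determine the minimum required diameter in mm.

ω = 2π·213/60 = 22.31 rad/s, so T = P/ω = 1.71×10³ / 22.31 = 76.66 N·m.
For a solid shaft τ_max = 16T/(πd³), so d = (16T/(π τ_allow))^(1/3) = (16·76.66/(π·3.39×10^7))^(1/3) = 0.02258 m.

22.6 mm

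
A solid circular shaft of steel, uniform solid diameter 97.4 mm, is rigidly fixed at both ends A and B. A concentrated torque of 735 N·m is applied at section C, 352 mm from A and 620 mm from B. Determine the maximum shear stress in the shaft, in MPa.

2.58 MPa

With uniform GJ and both ends fixed, compatibility θ_AC = θ_CB gives T_A·a = T_B·b, together with T_A + T_B = T₀.
T_A = T₀·b/(a+b) = 735.0·620/972.0 = 468.8 N·m; T_B = 266.2 N·m.
τ in each portion: τ_AC = 2.58×10^6 Pa, τ_CB = 1.47×10^6 Pa; maximum is in AC.
τ_max = T_AC·r/J = 468.8·0.0487/8.84×10^-6 = 2.584×10^6 Pa.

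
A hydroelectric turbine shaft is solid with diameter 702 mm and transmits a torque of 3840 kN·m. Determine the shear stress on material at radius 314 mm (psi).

7330 psi

J = πd⁴/32 = π(0.702)⁴/32 = 0.02384 m⁴.
Shear stress varies linearly with radius: τ = T·r/J = 3.840e6 × 0.314 / 0.02384 = 5.057×10^7 Pa.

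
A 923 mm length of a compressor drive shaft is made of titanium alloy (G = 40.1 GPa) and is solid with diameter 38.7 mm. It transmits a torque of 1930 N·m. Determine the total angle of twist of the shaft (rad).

0.202 rad

J = πd⁴/32 = π(0.0387)⁴/32 = 2.202×10^-7 m⁴.
θ = T·L/(G·J) = 1930 × 0.923 / (40.1×10⁹ × 2.202×10^-7) = 0.2017 rad.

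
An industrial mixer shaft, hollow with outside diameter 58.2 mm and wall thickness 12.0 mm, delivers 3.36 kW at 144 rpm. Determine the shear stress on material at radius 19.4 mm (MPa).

4.36 MPa

ω = 2π·144/60 = 15.08 rad/s, so T = P/ω = 3.36×10³ / 15.08 = 222.8 N·m.
J = π(d_o⁴ − d_i⁴)/32 = π(0.0582⁴ − 0.0342⁴)/32 = 9.921×10^-7 m⁴.
Shear stress varies linearly with radius: τ = T·r/J = 222.8 × 0.0194 / 9.921×10^-7 = 4.357×10^6 Pa.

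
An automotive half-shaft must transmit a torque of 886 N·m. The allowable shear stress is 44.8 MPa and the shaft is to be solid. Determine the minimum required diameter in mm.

For a solid shaft τ_max = 16T/(πd³), so d = (16T/(π τ_allow))^(1/3) = (16·886.0/(π·4.48×10^7))^(1/3) = 0.04653 m.

46.5 mm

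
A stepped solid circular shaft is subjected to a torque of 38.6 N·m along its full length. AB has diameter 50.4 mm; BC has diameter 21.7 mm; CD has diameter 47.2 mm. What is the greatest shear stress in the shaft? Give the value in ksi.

2.79 ksi

Under the same torque, τ_max = 16T/(πd³) is largest where d is smallest — segment BC (d = 21.7 mm).
τ_max = 16·38.60/(π·(0.0217)³) = 1.924×10^7 Pa.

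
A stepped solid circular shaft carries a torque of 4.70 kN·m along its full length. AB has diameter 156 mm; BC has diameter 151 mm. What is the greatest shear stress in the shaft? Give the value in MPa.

6.95 MPa

Under the same torque, τ_max = 16T/(πd³) is largest where d is smallest — segment BC (d = 151 mm).
τ_max = 16·4700/(π·(0.151)³) = 6.952×10^6 Pa.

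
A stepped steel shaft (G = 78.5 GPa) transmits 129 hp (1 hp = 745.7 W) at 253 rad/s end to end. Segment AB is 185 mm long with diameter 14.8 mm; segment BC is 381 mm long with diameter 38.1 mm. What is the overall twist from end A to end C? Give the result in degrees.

ω = 253 rad/s, so T = P/ω = 129×745.7 / 253.0 = 380.2 N·m.
J_AB = π(0.0148)⁴/32 = 4.71×10^-9 m⁴; J_BC = π(0.0381)⁴/32 = 2.07×10^-7 m⁴.
θ = (T/G)·Σ L_i/J_i = (380.2/78.5×10⁹)·(0.185/4.71×10^-9 + 0.381/2.07×10^-7) = 0.1992 rad.

11.4°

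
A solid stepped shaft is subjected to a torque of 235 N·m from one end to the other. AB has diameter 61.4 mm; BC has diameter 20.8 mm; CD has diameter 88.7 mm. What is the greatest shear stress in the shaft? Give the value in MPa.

133 MPa

Under the same torque, τ_max = 16T/(πd³) is largest where d is smallest — segment BC (d = 20.8 mm).
τ_max = 16·235.0/(π·(0.0208)³) = 1.330×10^8 Pa.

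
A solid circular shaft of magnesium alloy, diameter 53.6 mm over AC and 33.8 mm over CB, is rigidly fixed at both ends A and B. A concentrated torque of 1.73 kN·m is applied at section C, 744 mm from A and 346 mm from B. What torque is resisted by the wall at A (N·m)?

1290 N·m

Compatibility: T_A·a/J_AC = T_B·b/J_CB with T_A + T_B = T₀.
J_AC = 8.10×10^-7 m⁴, J_CB = 1.28×10^-7 m⁴, so T_A = T₀·(J_AC/a)/((J_AC/a)+(J_CB/b)) = 1291 N·m, T_B = 439.0 N·m.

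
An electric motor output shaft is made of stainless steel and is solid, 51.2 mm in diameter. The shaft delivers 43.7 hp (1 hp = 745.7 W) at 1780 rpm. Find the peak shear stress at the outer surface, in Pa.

ω = 2π·1780/60 = 186.4 rad/s, so T = P/ω = 43.7×745.7 / 186.4 = 174.8 N·m.
J = πd⁴/32 = π(0.0512)⁴/32 = 6.747×10^-7 m⁴.
τ_max = T·r/J = 174.8 × 0.0256 / 6.747×10^-7 = 6.634×10^6 Pa.

6.63e6 Pa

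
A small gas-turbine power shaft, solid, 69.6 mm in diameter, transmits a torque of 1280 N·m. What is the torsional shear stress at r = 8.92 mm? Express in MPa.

4.96 MPa

J = πd⁴/32 = π(0.0696)⁴/32 = 2.304×10^-6 m⁴.
Shear stress varies linearly with radius: τ = T·r/J = 1280 × 0.00892 / 2.304×10^-6 = 4.956×10^6 Pa.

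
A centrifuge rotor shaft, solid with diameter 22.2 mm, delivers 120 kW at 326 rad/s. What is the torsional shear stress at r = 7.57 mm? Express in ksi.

ω = 326 rad/s, so T = P/ω = 120×10³ / 326.0 = 368.1 N·m.
J = πd⁴/32 = π(0.0222)⁴/32 = 2.385×10^-8 m⁴.
Shear stress varies linearly with radius: τ = T·r/J = 368.1 × 0.00757 / 2.385×10^-8 = 1.169×10^8 Pa.

16.9 ksi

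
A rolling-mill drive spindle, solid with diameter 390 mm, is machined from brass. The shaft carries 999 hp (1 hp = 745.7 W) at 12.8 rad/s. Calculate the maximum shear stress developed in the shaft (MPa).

5.00 MPa

ω = 12.8 rad/s, so T = P/ω = 999×745.7 / 12.80 = 58200 N·m.
J = πd⁴/32 = π(0.390)⁴/32 = 2.271×10^-3 m⁴.
τ_max = T·r/J = 58200 × 0.195 / 2.271×10^-3 = 4.997×10^6 Pa.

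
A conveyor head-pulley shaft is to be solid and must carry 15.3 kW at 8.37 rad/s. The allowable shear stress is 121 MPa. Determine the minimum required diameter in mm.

42.5 mm

ω = 8.37 rad/s, so T = P/ω = 15.3×10³ / 8.370 = 1828 N·m.
For a solid shaft τ_max = 16T/(πd³), so d = (16T/(π τ_allow))^(1/3) = (16·1828/(π·1.21×10^8))^(1/3) = 0.04253 m.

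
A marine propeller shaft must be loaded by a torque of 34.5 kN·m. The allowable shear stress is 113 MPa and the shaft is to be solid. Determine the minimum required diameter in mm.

116 mm

For a solid shaft τ_max = 16T/(πd³), so d = (16T/(π τ_allow))^(1/3) = (16·34500/(π·1.13×10^8))^(1/3) = 0.1159 m.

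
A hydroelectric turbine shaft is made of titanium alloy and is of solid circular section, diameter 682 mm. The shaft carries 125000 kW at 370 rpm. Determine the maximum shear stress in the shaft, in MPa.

ω = 2π·370/60 = 38.75 rad/s, so T = P/ω = 125000×10³ / 38.75 = 3.226e6 N·m.
J = πd⁴/32 = π(0.682)⁴/32 = 0.02124 m⁴.
τ_max = T·r/J = 3.226e6 × 0.341 / 0.02124 = 5.180×10^7 Pa.

51.8 MPa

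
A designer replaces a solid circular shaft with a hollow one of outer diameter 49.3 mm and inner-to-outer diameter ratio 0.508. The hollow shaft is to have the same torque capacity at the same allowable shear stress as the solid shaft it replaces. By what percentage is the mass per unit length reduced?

Equal τ_max and T ⇒ the solid shaft needs d_s³ = d_o³(1−k⁴), so d_s = 49.3·(1−0.508⁴)^(1/3) = 48.18 mm.
Area ratio A_h/A_s = d_o²(1−k²)/d_s² = (1−k²)/(1−k⁴)^(2/3) = 0.7768.
Mass saving = 1 − 0.7768 = 22.3 %.

22.3 %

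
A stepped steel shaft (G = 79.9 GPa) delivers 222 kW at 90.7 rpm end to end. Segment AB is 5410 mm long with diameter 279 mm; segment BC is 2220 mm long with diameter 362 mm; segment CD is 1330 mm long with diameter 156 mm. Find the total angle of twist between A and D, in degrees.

0.558°

ω = 2π·90.7/60 = 9.498 rad/s, so T = P/ω = 222×10³ / 9.498 = 23370 N·m.
J_AB = π(0.279)⁴/32 = 5.95×10^-4 m⁴; J_BC = π(0.362)⁴/32 = 1.69×10^-3 m⁴; J_CD = π(0.156)⁴/32 = 5.81×10^-5 m⁴.
θ = (T/G)·Σ L_i/J_i = (23370/79.9×10⁹)·(5.41/5.95×10^-4 + 2.22/1.69×10^-3 + 1.33/5.81×10^-5) = 9.737×10^-3 rad.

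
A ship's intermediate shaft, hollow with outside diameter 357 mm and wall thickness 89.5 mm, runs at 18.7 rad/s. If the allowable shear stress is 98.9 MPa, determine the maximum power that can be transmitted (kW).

J = π(d_o⁴ − d_i⁴)/32 = π(0.357⁴ − 0.178⁴)/32 = 1.496×10^-3 m⁴.
T_max = τ_allow·J/r = 9.89×10^7 × 1.496×10^-3 / 0.178 = 828900 N·m.
ω = 18.7 rad/s, so P_max = T_max·ω = 1.550×10^7 W.

15500 kW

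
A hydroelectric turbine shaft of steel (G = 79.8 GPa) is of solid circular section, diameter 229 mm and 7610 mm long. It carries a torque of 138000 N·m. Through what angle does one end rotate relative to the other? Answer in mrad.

J = πd⁴/32 = π(0.229)⁴/32 = 2.700×10^-4 m⁴.
θ = T·L/(G·J) = 138000 × 7.61 / (79.8×10⁹ × 2.700×10^-4) = 0.04874 rad.

48.7 mrad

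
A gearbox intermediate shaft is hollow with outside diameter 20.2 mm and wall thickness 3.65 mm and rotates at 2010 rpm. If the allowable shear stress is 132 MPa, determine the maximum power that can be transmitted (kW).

37.5 kW

J = π(d_o⁴ − d_i⁴)/32 = π(0.0202⁴ − 0.0129⁴)/32 = 1.363×10^-8 m⁴.
T_max = τ_allow·J/r = 1.32×10^8 × 1.363×10^-8 / 0.0101 = 178.1 N·m.
ω = 2π·2010/60 = 210.5 rad/s, so P_max = T_max·ω = 3.749×10^4 W.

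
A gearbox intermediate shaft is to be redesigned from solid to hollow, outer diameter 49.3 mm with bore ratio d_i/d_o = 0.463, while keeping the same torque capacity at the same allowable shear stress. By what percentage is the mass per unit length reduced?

18.9 %

Equal τ_max and T ⇒ the solid shaft needs d_s³ = d_o³(1−k⁴), so d_s = 49.3·(1−0.463⁴)^(1/3) = 48.53 mm.
Area ratio A_h/A_s = d_o²(1−k²)/d_s² = (1−k²)/(1−k⁴)^(2/3) = 0.8107.
Mass saving = 1 − 0.8107 = 18.9 %.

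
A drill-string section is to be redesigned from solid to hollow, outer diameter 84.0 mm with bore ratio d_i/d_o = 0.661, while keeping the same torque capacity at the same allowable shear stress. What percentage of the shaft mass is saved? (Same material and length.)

35.2 %

Equal τ_max and T ⇒ the solid shaft needs d_s³ = d_o³(1−k⁴), so d_s = 84.0·(1−0.661⁴)^(1/3) = 78.27 mm.
Area ratio A_h/A_s = d_o²(1−k²)/d_s² = (1−k²)/(1−k⁴)^(2/3) = 0.6485.
Mass saving = 1 − 0.6485 = 35.2 %.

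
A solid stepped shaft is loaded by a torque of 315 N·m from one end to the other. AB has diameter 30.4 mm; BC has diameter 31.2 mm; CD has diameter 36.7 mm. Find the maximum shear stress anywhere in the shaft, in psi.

Under the same torque, τ_max = 16T/(πd³) is largest where d is smallest — segment AB (d = 30.4 mm).
τ_max = 16·315.0/(π·(0.0304)³) = 5.710×10^7 Pa.

8280 psi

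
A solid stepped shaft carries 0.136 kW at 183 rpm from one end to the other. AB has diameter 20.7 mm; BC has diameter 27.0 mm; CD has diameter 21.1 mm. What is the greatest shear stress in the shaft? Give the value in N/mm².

4.07 N/mm²

ω = 2π·183/60 = 19.16 rad/s, so T = P/ω = 0.136×10³ / 19.16 = 7.097 N·m.
Under the same torque, τ_max = 16T/(πd³) is largest where d is smallest — segment AB (d = 20.7 mm).
τ_max = 16·7.097/(π·(0.0207)³) = 4.075×10^6 Pa.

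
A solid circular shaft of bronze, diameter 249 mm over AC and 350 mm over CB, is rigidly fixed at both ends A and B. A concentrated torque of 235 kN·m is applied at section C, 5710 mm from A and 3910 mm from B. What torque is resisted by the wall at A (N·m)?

35100 N·m

Compatibility: T_A·a/J_AC = T_B·b/J_CB with T_A + T_B = T₀.
J_AC = 3.77×10^-4 m⁴, J_CB = 1.47×10^-3 m⁴, so T_A = T₀·(J_AC/a)/((J_AC/a)+(J_CB/b)) = 35070 N·m, T_B = 199900 N·m.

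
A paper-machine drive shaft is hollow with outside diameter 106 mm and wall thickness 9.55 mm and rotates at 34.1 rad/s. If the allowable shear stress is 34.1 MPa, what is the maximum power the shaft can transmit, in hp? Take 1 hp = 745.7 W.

J = π(d_o⁴ − d_i⁴)/32 = π(0.106⁴ − 0.0869⁴)/32 = 6.796×10^-6 m⁴.
T_max = τ_allow·J/r = 3.41×10^7 × 6.796×10^-6 / 0.0530 = 4372 N·m.
ω = 34.1 rad/s, so P_max = T_max·ω = 1.491×10^5 W.

200 hp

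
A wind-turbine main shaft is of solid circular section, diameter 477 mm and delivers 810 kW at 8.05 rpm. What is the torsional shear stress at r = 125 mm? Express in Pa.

2.36e7 Pa

ω = 2π·8.05/60 = 0.8430 rad/s, so T = P/ω = 810×10³ / 0.8430 = 960900 N·m.
J = πd⁴/32 = π(0.477)⁴/32 = 5.082×10^-3 m⁴.
Shear stress varies linearly with radius: τ = T·r/J = 960900 × 0.125 / 5.082×10^-3 = 2.363×10^7 Pa.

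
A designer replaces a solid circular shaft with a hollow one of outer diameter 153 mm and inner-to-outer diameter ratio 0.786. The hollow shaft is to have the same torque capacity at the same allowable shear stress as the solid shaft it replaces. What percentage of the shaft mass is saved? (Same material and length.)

47.3 %

Equal τ_max and T ⇒ the solid shaft needs d_s³ = d_o³(1−k⁴), so d_s = 153·(1−0.786⁴)^(1/3) = 130.3 mm.
Area ratio A_h/A_s = d_o²(1−k²)/d_s² = (1−k²)/(1−k⁴)^(2/3) = 0.5266.
Mass saving = 1 − 0.5266 = 47.3 %.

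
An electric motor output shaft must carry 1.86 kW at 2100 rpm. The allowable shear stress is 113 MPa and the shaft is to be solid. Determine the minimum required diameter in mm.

7.25 mm

ω = 2π·2100/60 = 219.9 rad/s, so T = P/ω = 1.86×10³ / 219.9 = 8.458 N·m.
For a solid shaft τ_max = 16T/(πd³), so d = (16T/(π τ_allow))^(1/3) = (16·8.458/(π·1.13×10^8))^(1/3) = 0.007251 m.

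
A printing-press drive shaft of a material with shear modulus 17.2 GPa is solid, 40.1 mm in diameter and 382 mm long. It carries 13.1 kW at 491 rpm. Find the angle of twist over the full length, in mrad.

22.3 mrad

ω = 2π·491/60 = 51.42 rad/s, so T = P/ω = 13.1×10³ / 51.42 = 254.8 N·m.
J = πd⁴/32 = π(0.0401)⁴/32 = 2.539×10^-7 m⁴.
θ = T·L/(G·J) = 254.8 × 0.382 / (17.2×10⁹ × 2.539×10^-7) = 0.02229 rad.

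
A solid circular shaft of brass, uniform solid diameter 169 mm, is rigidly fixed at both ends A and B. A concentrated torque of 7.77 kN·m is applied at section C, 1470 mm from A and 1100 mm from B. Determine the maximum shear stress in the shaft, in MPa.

With uniform GJ and both ends fixed, compatibility θ_AC = θ_CB gives T_A·a = T_B·b, together with T_A + T_B = T₀.
T_A = T₀·b/(a+b) = 7770·1100/2570 = 3326 N·m; T_B = 4444 N·m.
τ in each portion: τ_AC = 3.51×10^6 Pa, τ_CB = 4.69×10^6 Pa; maximum is in CB.
τ_max = T_CB·r/J = 4444·0.0845/8.01×10^-5 = 4.689×10^6 Pa.

4.69 MPa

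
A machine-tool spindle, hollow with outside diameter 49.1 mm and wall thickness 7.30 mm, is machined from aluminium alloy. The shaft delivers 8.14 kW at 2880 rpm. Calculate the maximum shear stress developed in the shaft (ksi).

0.223 ksi

ω = 2π·2880/60 = 301.6 rad/s, so T = P/ω = 8.14×10³ / 301.6 = 26.99 N·m.
J = π(d_o⁴ − d_i⁴)/32 = π(0.0491⁴ − 0.0345⁴)/32 = 4.315×10^-7 m⁴.
τ_max = T·r/J = 26.99 × 0.0246 / 4.315×10^-7 = 1.536×10^6 Pa.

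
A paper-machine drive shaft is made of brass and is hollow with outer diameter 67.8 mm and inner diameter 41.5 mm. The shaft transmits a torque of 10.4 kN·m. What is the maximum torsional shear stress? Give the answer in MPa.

J = π(d_o⁴ − d_i⁴)/32 = π(0.0678⁴ − 0.0415⁴)/32 = 1.783×10^-6 m⁴.
τ_max = T·r/J = 10400 × 0.0339 / 1.783×10^-6 = 1.977×10^8 Pa.

198 MPa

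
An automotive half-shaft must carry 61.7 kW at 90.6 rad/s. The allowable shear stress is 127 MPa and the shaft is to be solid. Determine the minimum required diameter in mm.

30.1 mm

ω = 90.6 rad/s, so T = P/ω = 61.7×10³ / 90.60 = 681.0 N·m.
For a solid shaft τ_max = 16T/(πd³), so d = (16T/(π τ_allow))^(1/3) = (16·681.0/(π·1.27×10^8))^(1/3) = 0.03011 m.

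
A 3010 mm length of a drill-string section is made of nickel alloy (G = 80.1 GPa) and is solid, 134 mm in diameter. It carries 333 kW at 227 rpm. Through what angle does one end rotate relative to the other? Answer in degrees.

ω = 2π·227/60 = 23.77 rad/s, so T = P/ω = 333×10³ / 23.77 = 14010 N·m.
J = πd⁴/32 = π(0.134)⁴/32 = 3.165×10^-5 m⁴.
θ = T·L/(G·J) = 14010 × 3.01 / (80.1×10⁹ × 3.165×10^-5) = 0.01663 rad.

0.953°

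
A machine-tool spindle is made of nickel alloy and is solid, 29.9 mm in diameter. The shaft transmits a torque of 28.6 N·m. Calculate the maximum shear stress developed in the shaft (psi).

790 psi

J = πd⁴/32 = π(0.0299)⁴/32 = 7.847×10^-8 m⁴.
τ_max = T·r/J = 28.60 × 0.0149 / 7.847×10^-8 = 5.449×10^6 Pa.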